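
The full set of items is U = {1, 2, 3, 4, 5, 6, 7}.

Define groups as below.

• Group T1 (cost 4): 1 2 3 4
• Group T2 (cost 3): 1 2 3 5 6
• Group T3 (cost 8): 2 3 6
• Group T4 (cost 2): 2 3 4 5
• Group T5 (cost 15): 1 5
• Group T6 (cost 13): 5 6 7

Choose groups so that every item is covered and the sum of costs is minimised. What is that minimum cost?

T1, T6 together cover every item (T1 ∪ T6 = {1, 2, 3, 4, 5, 6, 7}); total cost 4 + 13 = 17.
The greedy pick T4, T2, T6 costs 18; no covering selection beats 17.

17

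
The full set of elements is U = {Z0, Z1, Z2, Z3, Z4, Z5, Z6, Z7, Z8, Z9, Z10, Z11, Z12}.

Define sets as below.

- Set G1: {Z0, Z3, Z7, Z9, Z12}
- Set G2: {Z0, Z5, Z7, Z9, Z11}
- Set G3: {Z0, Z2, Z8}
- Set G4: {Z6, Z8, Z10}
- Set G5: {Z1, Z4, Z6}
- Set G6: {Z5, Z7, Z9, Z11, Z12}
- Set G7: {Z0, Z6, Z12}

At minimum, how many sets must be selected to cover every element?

G1, G3, G4, G5, and G6 cover everything between them: the union {Z0, Z1, Z2, Z3, Z4, Z5, Z6, Z7, Z8, Z9, Z10, Z11, Z12} is all of U.
No 4 of the 7 sets cover everything (all 35 combinations miss at least one element), so 5 is optimal.

5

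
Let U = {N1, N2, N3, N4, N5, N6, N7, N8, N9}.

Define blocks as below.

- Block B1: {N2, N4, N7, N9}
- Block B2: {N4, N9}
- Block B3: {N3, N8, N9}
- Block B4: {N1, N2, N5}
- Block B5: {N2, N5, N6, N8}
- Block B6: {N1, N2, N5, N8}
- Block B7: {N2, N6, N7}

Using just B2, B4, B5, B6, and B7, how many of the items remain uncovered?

Union of B2, B4, B5, B6, B7 = {N1, N2, N4, N5, N6, N7, N8, N9}.
Not covered: N3 — 1 item.

1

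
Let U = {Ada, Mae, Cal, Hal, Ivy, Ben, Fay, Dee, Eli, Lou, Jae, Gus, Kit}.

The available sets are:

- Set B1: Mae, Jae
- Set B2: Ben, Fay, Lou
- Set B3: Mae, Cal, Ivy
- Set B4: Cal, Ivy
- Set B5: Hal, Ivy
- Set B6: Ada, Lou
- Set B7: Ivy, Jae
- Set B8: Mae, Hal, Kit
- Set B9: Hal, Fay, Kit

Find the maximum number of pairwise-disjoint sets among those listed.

B1, B4, B6, B9 are pairwise disjoint (B1={Mae,Jae}; B4={Cal,Ivy}; B6={Ada,Lou}; B9={Hal,Fay,Kit}).
Every remaining set overlaps one of these, and no 5 of the listed sets are pairwise disjoint, so 4 is the maximum.

4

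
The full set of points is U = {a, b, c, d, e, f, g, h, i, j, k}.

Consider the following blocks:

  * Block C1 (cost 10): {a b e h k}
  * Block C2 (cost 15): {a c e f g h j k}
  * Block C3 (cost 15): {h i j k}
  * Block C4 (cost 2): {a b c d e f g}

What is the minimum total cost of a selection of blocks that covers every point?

17

C3, C4 together cover every point (C3 ∪ C4 = {a, b, c, d, e, f, g, h, i, j, k}); total cost 15 + 2 = 17.
No covering selection has total cost below 17.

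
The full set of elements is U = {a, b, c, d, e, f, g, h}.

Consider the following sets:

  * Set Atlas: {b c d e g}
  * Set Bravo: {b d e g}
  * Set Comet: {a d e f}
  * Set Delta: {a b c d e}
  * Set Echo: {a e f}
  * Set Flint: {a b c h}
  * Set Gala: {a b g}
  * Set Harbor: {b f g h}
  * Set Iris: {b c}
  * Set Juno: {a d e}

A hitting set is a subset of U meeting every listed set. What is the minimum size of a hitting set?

Take T = {a, b}. Each listed set contains at least one of these, so T is a hitting set of size 2.
The sets Echo, Iris are pairwise disjoint, so any hitting set needs a separate element for each — at least 2. Hence 2 is optimal.

2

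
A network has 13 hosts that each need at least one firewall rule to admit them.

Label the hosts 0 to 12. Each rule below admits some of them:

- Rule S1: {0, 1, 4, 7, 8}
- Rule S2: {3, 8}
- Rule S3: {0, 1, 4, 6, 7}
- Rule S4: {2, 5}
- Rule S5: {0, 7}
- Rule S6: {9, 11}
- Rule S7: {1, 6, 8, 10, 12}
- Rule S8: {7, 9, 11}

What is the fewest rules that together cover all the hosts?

5

S2 and S3 and S4 and S7 and S8 together: S2 ∪ S3 ∪ S4 ∪ S7 ∪ S8 = {0, 1, 2, 3, 4, 5, 6, 7, 8, 9, 10, 11, 12} — every host is covered.
No 4 of the 8 rules cover everything (all 70 combinations miss at least one host), so 5 is optimal.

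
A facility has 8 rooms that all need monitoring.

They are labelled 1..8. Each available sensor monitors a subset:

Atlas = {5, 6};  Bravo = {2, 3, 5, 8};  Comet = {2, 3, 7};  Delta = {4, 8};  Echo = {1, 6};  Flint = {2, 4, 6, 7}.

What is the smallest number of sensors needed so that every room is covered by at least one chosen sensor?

3

Take {Bravo, Echo, Flint}. Their union is {1, 2, 3, 4, 5, 6, 7, 8}, which is all 8 rooms.
Only Echo contains 1, so Echo is forced; the remaining 6 rooms need at least 2 more sensors (each remaining sensor adds at most 4) — so at least 3 sensors are needed, and 3 is optimal.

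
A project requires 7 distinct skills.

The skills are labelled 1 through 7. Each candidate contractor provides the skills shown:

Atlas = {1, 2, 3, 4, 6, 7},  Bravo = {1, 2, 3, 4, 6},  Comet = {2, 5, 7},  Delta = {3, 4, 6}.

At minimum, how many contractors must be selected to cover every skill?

Take {Atlas, Comet}. Their union is {1, 2, 3, 4, 5, 6, 7}, which is all 7 skills.
No single contractor has all 7 skills (the largest, Atlas, has 6), so 2 is optimal.

2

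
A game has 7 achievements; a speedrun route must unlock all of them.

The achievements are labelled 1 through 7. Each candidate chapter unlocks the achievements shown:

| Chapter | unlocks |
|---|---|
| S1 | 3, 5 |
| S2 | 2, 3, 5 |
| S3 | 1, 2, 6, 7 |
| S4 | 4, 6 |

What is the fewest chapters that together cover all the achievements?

3

Take {S2, S3, S4}. Their union is {1, 2, 3, 4, 5, 6, 7}, which is all 7 achievements.
Only S3 contains 1, so S3 is forced; the remaining 3 achievements need at least 2 more chapters (each remaining chapter adds at most 2) — so at least 3 chapters are needed, and 3 is optimal.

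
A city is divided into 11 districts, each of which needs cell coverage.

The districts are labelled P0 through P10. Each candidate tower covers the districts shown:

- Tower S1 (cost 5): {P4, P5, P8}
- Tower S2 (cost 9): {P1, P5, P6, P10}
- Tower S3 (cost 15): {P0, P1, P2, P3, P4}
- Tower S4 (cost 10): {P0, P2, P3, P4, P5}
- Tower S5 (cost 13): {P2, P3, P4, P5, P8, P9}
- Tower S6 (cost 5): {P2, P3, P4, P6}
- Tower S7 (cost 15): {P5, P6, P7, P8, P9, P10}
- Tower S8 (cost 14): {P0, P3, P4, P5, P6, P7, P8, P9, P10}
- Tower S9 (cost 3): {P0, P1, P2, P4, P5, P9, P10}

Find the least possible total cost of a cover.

S8, S9 together cover every district (S8 ∪ S9 = {P0, P1, P2, P3, P4, P5, P6, P7, P8, P9, P10}); total cost 14 + 3 = 17.
The greedy pick S9, S6, S1, S8 costs 27; no covering selection beats 17.

17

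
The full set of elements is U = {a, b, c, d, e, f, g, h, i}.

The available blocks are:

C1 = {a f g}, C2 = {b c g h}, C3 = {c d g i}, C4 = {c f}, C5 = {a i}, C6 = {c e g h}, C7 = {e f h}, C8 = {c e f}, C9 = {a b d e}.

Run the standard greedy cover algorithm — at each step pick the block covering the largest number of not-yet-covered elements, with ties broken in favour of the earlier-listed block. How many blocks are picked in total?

Greedy: pick C2 (covers 4 new) → pick C9 (covers 3 new) → pick C1 (covers 1 new) → pick C3 (covers 1 new). Total picks: 4.
(The true minimum cover uses only 3 blocks, so greedy is not optimal here.)

4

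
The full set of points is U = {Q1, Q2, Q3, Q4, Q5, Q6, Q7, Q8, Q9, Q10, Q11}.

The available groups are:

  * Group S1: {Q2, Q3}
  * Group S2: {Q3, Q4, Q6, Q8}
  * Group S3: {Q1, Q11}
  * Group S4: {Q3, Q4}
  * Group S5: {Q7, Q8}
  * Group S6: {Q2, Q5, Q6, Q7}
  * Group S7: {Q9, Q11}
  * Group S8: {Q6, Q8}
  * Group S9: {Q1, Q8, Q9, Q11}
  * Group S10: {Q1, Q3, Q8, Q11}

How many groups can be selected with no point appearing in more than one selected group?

3

S4, S7, S8 are pairwise disjoint (S4={Q3,Q4}; S7={Q9,Q11}; S8={Q6,Q8}).
Every remaining group overlaps one of these, and no 4 of the listed groups are pairwise disjoint, so 3 is the maximum.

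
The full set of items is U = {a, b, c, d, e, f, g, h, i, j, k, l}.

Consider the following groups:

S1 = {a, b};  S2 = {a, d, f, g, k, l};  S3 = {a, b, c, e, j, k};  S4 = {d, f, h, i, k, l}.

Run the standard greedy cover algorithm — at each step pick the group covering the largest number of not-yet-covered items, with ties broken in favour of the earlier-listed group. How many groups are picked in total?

3

Greedy: pick S2 (covers 6 new) → pick S3 (covers 4 new) → pick S4 (covers 2 new). Total picks: 3.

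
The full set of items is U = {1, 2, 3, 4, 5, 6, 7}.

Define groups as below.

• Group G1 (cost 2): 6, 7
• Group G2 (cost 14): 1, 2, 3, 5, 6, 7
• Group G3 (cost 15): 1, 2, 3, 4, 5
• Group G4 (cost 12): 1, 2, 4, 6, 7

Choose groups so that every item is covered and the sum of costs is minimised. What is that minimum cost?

17

G1, G3 together cover every item (G1 ∪ G3 = {1, 2, 3, 4, 5, 6, 7}); total cost 2 + 15 = 17.
No covering selection has total cost below 17.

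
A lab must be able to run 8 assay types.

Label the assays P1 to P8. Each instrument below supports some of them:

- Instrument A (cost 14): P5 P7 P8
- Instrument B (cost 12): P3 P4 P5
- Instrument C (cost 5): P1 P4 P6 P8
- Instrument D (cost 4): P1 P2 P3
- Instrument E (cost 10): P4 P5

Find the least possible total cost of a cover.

A, C, D together cover every assay (A ∪ C ∪ D = {P1, P2, P3, P4, P5, P6, P7, P8}); total cost 14 + 5 + 4 = 23.
No covering selection has total cost below 23.

23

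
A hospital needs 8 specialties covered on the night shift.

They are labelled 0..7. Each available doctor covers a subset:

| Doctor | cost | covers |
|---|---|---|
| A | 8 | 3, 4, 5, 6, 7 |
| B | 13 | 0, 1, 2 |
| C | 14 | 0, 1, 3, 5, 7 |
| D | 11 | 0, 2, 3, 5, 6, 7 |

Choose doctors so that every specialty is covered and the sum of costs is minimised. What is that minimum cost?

21

A, B together cover every specialty (A ∪ B = {0, 1, 2, 3, 4, 5, 6, 7}); total cost 8 + 13 = 21.
No covering selection has total cost below 21.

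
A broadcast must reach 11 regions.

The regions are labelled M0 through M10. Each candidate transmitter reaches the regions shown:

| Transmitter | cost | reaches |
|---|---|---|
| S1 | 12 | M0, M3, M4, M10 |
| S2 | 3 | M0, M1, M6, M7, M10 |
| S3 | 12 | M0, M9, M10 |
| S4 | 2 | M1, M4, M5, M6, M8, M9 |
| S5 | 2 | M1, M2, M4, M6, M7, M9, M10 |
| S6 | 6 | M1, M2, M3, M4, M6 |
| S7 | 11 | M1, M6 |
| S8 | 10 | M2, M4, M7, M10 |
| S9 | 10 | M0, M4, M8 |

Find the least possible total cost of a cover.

S2, S4, S6 together cover every region (S2 ∪ S4 ∪ S6 = {M0, M1, M2, M3, M4, M5, M6, M7, M8, M9, M10}); total cost 3 + 2 + 6 = 11.
The greedy pick S5, S4, S2, S6 costs 13; no covering selection beats 11.

11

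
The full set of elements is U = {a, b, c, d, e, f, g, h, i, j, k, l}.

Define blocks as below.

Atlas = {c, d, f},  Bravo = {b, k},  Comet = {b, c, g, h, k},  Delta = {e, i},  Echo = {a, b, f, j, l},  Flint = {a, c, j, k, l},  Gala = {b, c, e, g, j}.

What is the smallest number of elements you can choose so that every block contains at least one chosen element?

The 3 elements {b, c, i} hit every block.
The blocks Atlas, Bravo, Delta are pairwise disjoint, so any hitting set needs a separate element for each — at least 3. Hence 3 is optimal.

3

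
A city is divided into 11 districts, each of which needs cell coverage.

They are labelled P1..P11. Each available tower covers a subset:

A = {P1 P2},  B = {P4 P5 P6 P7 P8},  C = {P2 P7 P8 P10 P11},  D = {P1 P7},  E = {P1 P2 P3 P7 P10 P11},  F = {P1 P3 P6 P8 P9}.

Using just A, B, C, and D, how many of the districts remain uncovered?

Union of A, B, C, D = {P1, P2, P4, P5, P6, P7, P8, P10, P11}.
Not covered: P3, P9 — 2 districts.

2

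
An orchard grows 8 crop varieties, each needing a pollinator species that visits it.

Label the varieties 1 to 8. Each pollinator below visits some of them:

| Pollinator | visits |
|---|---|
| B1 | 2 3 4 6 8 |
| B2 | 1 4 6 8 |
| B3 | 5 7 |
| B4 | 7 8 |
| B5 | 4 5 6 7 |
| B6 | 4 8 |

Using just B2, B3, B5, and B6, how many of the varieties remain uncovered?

2

Union of B2, B3, B5, B6 = {1, 4, 5, 6, 7, 8}.
Not covered: 2, 3 — 2 varieties.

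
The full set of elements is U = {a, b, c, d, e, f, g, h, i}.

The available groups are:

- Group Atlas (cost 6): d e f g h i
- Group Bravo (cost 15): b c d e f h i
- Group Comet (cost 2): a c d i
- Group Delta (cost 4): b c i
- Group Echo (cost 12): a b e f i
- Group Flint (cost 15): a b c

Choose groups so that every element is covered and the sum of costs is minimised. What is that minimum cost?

Atlas, Comet, Delta together cover every element (Atlas ∪ Comet ∪ Delta = {a, b, c, d, e, f, g, h, i}); total cost 6 + 2 + 4 = 12.
No covering selection has total cost below 12.

12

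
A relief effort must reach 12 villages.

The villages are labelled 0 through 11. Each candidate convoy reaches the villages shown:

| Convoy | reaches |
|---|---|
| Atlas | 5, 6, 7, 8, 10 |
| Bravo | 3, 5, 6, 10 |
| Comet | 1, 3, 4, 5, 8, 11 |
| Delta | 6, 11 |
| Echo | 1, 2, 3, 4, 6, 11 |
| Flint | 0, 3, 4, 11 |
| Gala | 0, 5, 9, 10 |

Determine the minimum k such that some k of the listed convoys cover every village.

3

Atlas and Echo and Gala together: Atlas ∪ Echo ∪ Gala = {0, 1, 2, 3, 4, 5, 6, 7, 8, 9, 10, 11} — every village is covered.
Only Echo contains 2, so Echo is forced; the remaining 6 villages need at least 2 more convoys (each remaining convoy adds at most 4) — so at least 3 convoys are needed, and 3 is optimal.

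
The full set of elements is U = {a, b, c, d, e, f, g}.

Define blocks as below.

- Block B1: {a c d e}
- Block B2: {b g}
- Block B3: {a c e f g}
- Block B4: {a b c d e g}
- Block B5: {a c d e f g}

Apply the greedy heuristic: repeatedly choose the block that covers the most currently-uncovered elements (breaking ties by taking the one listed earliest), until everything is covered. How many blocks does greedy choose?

2

Greedy: pick B4 (covers 6 new) → pick B3 (covers 1 new). Total picks: 2.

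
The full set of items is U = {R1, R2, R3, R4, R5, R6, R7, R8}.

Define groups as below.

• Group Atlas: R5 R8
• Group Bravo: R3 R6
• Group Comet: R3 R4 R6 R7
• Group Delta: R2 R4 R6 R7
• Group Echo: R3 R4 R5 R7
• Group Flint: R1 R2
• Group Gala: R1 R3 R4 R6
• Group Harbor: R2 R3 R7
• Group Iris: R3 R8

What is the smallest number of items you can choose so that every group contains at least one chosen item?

3

The 3 items {R2, R3, R5} hit every group.
The groups Atlas, Comet, Flint are pairwise disjoint, so any hitting set needs a separate item for each — at least 3. Hence 3 is optimal.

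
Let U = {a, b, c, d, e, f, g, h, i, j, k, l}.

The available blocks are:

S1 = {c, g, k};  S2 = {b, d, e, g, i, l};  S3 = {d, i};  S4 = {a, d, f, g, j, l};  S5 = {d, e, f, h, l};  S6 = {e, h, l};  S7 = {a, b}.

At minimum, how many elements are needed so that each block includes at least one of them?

4

T = {b, c, d, l} meets every block (each contains at least one member of T), and |T| = 4.
The blocks S1, S3, S6, S7 are pairwise disjoint, so any hitting set needs a separate element for each — at least 4. Hence 4 is optimal.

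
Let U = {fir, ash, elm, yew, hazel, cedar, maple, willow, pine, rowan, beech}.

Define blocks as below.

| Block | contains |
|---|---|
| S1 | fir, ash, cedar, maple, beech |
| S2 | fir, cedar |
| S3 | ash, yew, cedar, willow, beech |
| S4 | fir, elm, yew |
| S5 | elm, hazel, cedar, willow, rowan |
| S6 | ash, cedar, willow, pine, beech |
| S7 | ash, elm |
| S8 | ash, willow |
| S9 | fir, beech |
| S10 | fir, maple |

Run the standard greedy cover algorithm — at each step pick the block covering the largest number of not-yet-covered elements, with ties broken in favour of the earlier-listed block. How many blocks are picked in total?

4

Greedy: pick S1 (covers 5 new) → pick S5 (covers 4 new) → pick S3 (covers 1 new) → pick S6 (covers 1 new). Total picks: 4.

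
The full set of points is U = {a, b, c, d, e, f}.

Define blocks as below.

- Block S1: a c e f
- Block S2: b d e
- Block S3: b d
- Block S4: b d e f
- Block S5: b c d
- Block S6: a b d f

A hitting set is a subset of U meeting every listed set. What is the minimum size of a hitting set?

2

The 2 points {d, e} hit every block.
The blocks S1, S3 are pairwise disjoint, so any hitting set needs a separate point for each — at least 2. Hence 2 is optimal.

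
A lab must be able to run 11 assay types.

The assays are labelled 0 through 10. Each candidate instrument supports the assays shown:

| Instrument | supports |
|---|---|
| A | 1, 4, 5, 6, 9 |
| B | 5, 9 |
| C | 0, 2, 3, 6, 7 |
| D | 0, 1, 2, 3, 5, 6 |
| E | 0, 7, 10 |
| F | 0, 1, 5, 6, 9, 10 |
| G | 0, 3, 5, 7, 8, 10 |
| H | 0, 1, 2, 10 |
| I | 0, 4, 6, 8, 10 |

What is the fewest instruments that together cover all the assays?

A and C and I together: A ∪ C ∪ I = {0, 1, 2, 3, 4, 5, 6, 7, 8, 9, 10} — every assay is covered.
No 2 of the 9 instruments cover everything (all 36 combinations miss at least one assay), so 3 is optimal.

3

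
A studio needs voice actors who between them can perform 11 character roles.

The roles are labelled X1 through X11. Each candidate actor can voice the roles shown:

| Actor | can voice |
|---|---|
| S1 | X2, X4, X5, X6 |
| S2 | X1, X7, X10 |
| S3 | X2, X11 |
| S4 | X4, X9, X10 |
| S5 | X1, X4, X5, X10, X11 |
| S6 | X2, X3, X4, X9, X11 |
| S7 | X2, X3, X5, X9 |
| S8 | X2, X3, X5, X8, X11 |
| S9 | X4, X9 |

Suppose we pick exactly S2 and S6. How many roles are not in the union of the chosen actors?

Union of S2, S6 = {X1, X2, X3, X4, X7, X9, X10, X11}.
Not covered: X5, X6, X8 — 3 roles.

3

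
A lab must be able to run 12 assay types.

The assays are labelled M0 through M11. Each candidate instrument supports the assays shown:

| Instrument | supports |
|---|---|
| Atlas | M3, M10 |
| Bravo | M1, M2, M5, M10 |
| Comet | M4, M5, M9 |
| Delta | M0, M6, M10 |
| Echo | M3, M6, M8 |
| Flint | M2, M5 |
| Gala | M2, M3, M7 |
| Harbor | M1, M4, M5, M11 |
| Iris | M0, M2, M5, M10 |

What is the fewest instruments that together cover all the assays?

5

Take {Comet, Delta, Echo, Gala, Harbor}. Their union is {M0, M1, M2, M3, M4, M5, M6, M7, M8, M9, M10, M11}, which is all 12 assays.
No 4 of the 9 instruments cover everything (all 126 combinations miss at least one assay), so 5 is optimal.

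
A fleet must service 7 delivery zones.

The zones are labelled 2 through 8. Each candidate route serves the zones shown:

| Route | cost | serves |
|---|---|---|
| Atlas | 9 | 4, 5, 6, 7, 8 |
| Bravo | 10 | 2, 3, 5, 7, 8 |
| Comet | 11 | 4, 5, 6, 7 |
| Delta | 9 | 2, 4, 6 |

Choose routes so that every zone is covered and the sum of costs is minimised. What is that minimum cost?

Bravo, Delta together cover every zone (Bravo ∪ Delta = {2, 3, 4, 5, 6, 7, 8}); total cost 10 + 9 = 19.
No covering selection has total cost below 19.

19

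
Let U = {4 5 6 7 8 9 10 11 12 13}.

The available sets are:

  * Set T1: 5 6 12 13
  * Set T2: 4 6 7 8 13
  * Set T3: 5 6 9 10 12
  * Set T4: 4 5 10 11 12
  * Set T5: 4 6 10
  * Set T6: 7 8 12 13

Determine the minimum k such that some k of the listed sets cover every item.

T2, T3, and T4 cover everything between them: the union {4, 5, 6, 7, 8, 9, 10, 11, 12, 13} is all of U.
Only T3 contains 9, so T3 is forced; the remaining 5 items need at least 2 more sets (each remaining set adds at most 4) — so at least 3 sets are needed, and 3 is optimal.

3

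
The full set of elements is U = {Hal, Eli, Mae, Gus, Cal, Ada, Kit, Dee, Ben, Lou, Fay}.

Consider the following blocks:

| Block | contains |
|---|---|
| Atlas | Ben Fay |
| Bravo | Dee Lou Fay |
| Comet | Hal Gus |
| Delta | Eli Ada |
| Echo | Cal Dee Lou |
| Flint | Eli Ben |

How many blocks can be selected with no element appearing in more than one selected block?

Atlas, Comet, Delta, Echo are pairwise disjoint (Atlas={Ben,Fay}; Comet={Hal,Gus}; Delta={Eli,Ada}; Echo={Cal,Dee,Lou}).
Every remaining block overlaps one of these, and no 5 of the listed blocks are pairwise disjoint, so 4 is the maximum.

4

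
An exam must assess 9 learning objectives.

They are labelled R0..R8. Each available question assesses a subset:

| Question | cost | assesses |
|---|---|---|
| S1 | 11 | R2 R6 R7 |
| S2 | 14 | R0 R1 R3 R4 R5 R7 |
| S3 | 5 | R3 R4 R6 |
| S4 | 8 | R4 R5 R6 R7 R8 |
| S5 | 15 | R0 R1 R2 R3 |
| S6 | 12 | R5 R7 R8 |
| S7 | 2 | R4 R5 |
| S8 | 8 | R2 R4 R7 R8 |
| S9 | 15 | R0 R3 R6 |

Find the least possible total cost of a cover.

S4, S5 together cover every objective (S4 ∪ S5 = {R0, R1, R2, R3, R4, R5, R6, R7, R8}); total cost 8 + 15 = 23.
The greedy pick S7, S3, S8, S2 costs 29; no covering selection beats 23.

23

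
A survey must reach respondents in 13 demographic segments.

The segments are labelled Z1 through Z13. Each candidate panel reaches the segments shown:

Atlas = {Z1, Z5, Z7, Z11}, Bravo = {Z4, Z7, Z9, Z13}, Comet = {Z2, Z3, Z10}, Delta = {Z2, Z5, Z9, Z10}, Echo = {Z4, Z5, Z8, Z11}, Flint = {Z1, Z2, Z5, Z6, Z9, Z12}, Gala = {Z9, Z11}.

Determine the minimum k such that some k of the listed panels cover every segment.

4

Take {Bravo, Comet, Echo, Flint}. Their union is {Z1, Z2, Z3, Z4, Z5, Z6, Z7, Z8, Z9, Z10, Z11, Z12, Z13}, which is all 13 segments.
Only Flint contains Z6, so Flint is forced; the remaining 7 segments need at least 3 more panels (each remaining panel adds at most 3) — so at least 4 panels are needed, and 4 is optimal.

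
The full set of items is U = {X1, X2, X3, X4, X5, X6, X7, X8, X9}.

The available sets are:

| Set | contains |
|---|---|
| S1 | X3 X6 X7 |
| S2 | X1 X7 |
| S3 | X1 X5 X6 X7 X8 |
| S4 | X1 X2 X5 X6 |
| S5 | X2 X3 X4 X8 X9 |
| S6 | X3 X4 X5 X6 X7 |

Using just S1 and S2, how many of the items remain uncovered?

5

Union of S1, S2 = {X1, X3, X6, X7}.
Not covered: X2, X4, X5, X8, X9 — 5 items.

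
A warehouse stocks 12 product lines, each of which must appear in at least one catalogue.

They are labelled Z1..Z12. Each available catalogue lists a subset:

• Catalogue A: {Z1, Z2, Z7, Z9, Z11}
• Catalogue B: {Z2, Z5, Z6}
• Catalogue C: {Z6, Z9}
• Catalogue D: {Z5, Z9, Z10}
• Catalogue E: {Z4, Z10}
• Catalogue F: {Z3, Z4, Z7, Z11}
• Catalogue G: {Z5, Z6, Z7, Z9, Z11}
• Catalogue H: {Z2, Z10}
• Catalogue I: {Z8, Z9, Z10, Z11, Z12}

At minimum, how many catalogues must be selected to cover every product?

4

A and B and F and I together: A ∪ B ∪ F ∪ I = {Z1, Z2, Z3, Z4, Z5, Z6, Z7, Z8, Z9, Z10, Z11, Z12} — every product is covered.
Only A contains Z1, so A is forced; the remaining 7 products need at least 3 more catalogues (each remaining catalogue adds at most 3) — so at least 4 catalogues are needed, and 4 is optimal.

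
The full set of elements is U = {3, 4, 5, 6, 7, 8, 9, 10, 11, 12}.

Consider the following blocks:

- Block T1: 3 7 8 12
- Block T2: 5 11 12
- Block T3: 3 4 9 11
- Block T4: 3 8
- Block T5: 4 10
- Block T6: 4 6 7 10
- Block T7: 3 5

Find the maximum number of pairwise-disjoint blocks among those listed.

3

T2, T4, T6 are pairwise disjoint (T2={5,11,12}; T4={3,8}; T6={4,6,7,10}).
Every remaining block overlaps one of these, and no 4 of the listed blocks are pairwise disjoint, so 3 is the maximum.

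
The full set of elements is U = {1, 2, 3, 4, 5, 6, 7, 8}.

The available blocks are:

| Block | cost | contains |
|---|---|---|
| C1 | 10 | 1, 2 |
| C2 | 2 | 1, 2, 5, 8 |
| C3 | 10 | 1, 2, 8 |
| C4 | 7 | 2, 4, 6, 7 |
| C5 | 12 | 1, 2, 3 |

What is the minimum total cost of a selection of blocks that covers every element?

C2, C4, C5 together cover every element (C2 ∪ C4 ∪ C5 = {1, 2, 3, 4, 5, 6, 7, 8}); total cost 2 + 7 + 12 = 21.
No covering selection has total cost below 21.

21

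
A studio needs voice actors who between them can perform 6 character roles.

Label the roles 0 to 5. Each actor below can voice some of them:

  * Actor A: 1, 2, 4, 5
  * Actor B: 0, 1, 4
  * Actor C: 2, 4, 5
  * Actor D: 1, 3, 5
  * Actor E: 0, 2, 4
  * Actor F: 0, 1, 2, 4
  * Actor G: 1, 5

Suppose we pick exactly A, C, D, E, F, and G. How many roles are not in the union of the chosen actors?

0

Union of A, C, D, E, F, G = {0, 1, 2, 3, 4, 5} — that's every role, so 0 are uncovered.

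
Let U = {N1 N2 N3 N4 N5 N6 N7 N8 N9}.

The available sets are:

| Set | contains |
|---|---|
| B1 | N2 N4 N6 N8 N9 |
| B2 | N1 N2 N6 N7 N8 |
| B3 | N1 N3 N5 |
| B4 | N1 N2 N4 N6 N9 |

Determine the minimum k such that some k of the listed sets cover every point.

3

Take {B2, B3, B4}. Their union is {N1, N2, N3, N4, N5, N6, N7, N8, N9}, which is all 9 points.
Only B3 contains N3, so B3 is forced; the remaining 6 points need at least 2 more sets (each remaining set adds at most 5) — so at least 3 sets are needed, and 3 is optimal.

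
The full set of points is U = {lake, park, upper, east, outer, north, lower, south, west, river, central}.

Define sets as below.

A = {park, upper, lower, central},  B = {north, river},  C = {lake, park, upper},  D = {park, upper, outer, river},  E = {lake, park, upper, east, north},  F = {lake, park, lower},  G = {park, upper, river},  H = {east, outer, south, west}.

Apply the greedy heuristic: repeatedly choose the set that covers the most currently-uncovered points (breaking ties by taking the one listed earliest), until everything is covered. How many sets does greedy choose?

4

Greedy: pick E (covers 5 new) → pick H (covers 3 new) → pick A (covers 2 new) → pick B (covers 1 new). Total picks: 4.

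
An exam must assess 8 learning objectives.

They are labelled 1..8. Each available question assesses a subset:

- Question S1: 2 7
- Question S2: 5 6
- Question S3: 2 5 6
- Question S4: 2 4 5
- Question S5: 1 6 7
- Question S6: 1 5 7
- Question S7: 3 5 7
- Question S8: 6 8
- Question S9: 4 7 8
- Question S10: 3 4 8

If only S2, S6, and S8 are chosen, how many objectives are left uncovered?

Union of S2, S6, S8 = {1, 5, 6, 7, 8}.
Not covered: 2, 3, 4 — 3 objectives.

3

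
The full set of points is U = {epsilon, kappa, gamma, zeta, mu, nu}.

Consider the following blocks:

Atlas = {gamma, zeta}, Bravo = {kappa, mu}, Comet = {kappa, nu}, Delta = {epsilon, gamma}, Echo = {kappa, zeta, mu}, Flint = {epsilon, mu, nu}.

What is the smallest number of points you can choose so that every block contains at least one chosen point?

H = {kappa, gamma, mu} meets every block (each contains at least one member of H), and |H| = 3.
No choice of 2 points meets every block, so 3 is the minimum.

3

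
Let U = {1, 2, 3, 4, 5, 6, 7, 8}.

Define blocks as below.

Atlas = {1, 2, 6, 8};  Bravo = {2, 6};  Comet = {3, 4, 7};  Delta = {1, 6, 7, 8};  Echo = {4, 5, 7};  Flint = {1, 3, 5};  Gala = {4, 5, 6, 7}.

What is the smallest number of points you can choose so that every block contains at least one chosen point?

3

Take H = {1, 2, 7}. Each listed block contains at least one of these, so H is a hitting set of size 3.
No choice of 2 points meets every block, so 3 is the minimum.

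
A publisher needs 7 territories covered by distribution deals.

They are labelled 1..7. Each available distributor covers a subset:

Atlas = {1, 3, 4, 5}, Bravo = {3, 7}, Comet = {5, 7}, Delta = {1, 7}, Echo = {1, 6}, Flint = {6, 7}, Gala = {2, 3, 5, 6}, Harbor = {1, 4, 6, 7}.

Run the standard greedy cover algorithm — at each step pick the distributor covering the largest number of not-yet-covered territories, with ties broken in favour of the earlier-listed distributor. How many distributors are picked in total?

3

Greedy: pick Atlas (covers 4 new) → pick Flint (covers 2 new) → pick Gala (covers 1 new). Total picks: 3.
(The true minimum cover uses only 2 distributors, so greedy is not optimal here.)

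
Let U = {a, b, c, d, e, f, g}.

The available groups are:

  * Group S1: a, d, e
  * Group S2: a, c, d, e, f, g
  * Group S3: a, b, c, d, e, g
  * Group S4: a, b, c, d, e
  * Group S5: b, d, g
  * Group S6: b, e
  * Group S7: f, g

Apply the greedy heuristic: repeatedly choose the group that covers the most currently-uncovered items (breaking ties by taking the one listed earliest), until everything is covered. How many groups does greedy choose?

Greedy: pick S2 (covers 6 new) → pick S3 (covers 1 new). Total picks: 2.

2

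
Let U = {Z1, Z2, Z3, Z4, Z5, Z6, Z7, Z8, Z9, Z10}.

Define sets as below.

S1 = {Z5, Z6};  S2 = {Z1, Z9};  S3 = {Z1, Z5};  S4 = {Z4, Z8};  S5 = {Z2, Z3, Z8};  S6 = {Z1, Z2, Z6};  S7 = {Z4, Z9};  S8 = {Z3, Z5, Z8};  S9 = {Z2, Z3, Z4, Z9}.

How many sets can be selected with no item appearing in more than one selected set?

S6, S7, S8 are pairwise disjoint (S6={Z1,Z2,Z6}; S7={Z4,Z9}; S8={Z3,Z5,Z8}).
Every remaining set overlaps one of these, and no 4 of the listed sets are pairwise disjoint, so 3 is the maximum.

3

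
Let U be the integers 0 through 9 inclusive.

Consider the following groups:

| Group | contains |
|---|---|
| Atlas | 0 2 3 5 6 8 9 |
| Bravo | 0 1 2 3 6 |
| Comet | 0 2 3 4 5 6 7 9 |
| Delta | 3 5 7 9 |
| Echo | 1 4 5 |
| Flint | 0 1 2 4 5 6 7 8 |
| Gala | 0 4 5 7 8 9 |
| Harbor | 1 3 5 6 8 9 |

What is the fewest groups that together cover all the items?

2

Take {Atlas, Flint}. Their union is {0, 1, 2, 3, 4, 5, 6, 7, 8, 9}, which is all 10 items.
No single group has all 10 items (the largest, Comet, has 8), so 2 is optimal.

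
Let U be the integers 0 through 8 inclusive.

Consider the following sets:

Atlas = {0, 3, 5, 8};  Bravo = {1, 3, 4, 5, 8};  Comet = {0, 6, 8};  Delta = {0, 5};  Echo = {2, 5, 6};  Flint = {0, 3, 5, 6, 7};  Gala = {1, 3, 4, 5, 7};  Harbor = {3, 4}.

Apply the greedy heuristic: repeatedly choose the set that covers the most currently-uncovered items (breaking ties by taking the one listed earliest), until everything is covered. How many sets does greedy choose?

3

Greedy: pick Bravo (covers 5 new) → pick Flint (covers 3 new) → pick Echo (covers 1 new). Total picks: 3.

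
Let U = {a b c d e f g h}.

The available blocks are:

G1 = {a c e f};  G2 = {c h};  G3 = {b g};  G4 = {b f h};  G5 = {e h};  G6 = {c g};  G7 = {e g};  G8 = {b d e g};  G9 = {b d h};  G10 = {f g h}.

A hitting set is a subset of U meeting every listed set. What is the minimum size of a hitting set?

T = {a, g, h} meets every block (each contains at least one member of T), and |T| = 3.
No choice of 2 elements meets every block, so 3 is the minimum.

3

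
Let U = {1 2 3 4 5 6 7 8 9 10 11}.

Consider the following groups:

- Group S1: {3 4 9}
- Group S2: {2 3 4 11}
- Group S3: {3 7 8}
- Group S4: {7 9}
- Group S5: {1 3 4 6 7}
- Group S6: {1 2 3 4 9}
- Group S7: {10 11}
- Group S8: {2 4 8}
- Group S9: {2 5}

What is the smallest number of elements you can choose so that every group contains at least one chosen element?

The 4 elements {2, 7, 9, 11} hit every group.
No choice of 3 elements meets every group, so 4 is the minimum.

4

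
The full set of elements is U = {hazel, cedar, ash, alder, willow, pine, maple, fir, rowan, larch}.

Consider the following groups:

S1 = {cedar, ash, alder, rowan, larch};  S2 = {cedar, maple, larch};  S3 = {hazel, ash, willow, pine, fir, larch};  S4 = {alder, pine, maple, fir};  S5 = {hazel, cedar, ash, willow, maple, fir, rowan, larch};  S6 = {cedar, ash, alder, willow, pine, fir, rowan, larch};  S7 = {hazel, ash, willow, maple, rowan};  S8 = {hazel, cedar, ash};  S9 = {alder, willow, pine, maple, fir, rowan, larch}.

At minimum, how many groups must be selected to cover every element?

S6 and S7 cover everything between them: the union {hazel, cedar, ash, alder, willow, pine, maple, fir, rowan, larch} is all of U.
No single group has all 10 elements (the largest, S5, has 8), so 2 is optimal.

2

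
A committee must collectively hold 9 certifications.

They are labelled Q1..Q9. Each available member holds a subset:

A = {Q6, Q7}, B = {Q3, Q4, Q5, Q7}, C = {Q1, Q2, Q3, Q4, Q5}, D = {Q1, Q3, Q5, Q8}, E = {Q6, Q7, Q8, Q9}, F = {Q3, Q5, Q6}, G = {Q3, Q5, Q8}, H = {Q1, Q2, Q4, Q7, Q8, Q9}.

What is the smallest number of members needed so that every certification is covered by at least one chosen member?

Take {C, E}. Their union is {Q1, Q2, Q3, Q4, Q5, Q6, Q7, Q8, Q9}, which is all 9 certifications.
No single member has all 9 certifications (the largest, H, has 6), so 2 is optimal.

2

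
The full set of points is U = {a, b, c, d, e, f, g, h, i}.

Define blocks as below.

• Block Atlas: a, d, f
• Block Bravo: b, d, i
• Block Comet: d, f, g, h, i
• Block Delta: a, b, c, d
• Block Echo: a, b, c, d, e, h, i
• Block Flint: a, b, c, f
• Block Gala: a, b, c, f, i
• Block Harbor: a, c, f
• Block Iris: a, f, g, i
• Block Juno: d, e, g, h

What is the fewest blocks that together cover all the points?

2

Gala and Juno together: Gala ∪ Juno = {a, b, c, d, e, f, g, h, i} — every point is covered.
No single block has all 9 points (the largest, Echo, has 7), so 2 is optimal.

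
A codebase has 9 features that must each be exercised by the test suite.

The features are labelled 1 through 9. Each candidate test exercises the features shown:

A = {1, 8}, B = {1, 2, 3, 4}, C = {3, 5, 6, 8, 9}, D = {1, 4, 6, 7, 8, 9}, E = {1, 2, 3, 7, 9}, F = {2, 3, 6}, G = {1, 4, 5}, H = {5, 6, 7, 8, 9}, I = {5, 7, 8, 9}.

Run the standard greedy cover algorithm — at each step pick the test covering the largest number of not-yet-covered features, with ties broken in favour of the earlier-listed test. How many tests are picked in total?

3

Greedy: pick D (covers 6 new) → pick B (covers 2 new) → pick C (covers 1 new). Total picks: 3.
(The true minimum cover uses only 2 tests, so greedy is not optimal here.)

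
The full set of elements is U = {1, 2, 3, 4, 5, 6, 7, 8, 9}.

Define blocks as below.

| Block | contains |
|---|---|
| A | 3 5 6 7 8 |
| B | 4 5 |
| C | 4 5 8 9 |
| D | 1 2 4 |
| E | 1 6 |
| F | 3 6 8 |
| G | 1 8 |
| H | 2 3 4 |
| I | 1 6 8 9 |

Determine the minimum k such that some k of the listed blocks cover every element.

A and D and I together: A ∪ D ∪ I = {1, 2, 3, 4, 5, 6, 7, 8, 9} — every element is covered.
Only A contains 7, so A is forced; the remaining 4 elements need at least 2 more blocks (each remaining block adds at most 3) — so at least 3 blocks are needed, and 3 is optimal.

3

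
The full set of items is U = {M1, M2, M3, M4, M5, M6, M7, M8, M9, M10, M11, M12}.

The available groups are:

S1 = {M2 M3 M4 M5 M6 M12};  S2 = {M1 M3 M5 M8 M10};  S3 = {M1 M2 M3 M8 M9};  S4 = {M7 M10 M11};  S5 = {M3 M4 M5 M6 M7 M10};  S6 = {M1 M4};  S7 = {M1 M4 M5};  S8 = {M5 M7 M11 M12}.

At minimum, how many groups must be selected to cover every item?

3

S1 and S3 and S4 together: S1 ∪ S3 ∪ S4 = {M1, M2, M3, M4, M5, M6, M7, M8, M9, M10, M11, M12} — every item is covered.
Only S3 contains M9, so S3 is forced; the remaining 7 items need at least 2 more groups (each remaining group adds at most 5) — so at least 3 groups are needed, and 3 is optimal.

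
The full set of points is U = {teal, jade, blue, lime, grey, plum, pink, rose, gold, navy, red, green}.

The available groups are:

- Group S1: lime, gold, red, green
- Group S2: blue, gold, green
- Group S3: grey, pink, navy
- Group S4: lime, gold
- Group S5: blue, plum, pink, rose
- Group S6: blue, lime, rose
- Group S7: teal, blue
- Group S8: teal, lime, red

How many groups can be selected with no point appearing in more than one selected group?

3

S3, S4, S7 are pairwise disjoint (S3={grey,pink,navy}; S4={lime,gold}; S7={teal,blue}).
Every remaining group overlaps one of these, and no 4 of the listed groups are pairwise disjoint, so 3 is the maximum.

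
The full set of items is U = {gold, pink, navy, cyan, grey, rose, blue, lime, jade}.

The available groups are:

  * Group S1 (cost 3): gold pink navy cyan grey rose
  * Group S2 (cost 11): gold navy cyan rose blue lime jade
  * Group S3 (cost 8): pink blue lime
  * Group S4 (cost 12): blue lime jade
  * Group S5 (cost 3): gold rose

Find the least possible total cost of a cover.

S1, S2 together cover every item (S1 ∪ S2 = {gold, pink, navy, cyan, grey, rose, blue, lime, jade}); total cost 3 + 11 = 14.
No covering selection has total cost below 14.

14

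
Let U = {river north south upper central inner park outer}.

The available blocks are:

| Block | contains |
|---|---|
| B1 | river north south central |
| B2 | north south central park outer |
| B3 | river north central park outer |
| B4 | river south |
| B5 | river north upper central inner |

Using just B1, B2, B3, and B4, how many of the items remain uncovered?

Union of B1, B2, B3, B4 = {river, north, south, central, park, outer}.
Not covered: upper, inner — 2 items.

2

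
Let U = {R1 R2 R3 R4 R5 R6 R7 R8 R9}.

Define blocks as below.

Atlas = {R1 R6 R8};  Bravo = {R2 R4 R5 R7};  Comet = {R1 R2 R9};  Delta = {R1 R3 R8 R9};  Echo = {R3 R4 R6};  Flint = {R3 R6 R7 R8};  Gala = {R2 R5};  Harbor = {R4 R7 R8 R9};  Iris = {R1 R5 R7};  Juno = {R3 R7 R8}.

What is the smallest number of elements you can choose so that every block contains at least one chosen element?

The 4 elements {R1, R5, R6, R7} hit every block.
No choice of 3 elements meets every block, so 4 is the minimum.

4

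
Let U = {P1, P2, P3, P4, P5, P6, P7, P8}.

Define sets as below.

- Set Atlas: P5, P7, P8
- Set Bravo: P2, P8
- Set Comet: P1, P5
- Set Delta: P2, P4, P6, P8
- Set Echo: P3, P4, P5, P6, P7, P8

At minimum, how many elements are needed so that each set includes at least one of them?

The 2 elements {P2, P5} hit every set.
The sets Comet, Delta are pairwise disjoint, so any hitting set needs a separate element for each — at least 2. Hence 2 is optimal.

2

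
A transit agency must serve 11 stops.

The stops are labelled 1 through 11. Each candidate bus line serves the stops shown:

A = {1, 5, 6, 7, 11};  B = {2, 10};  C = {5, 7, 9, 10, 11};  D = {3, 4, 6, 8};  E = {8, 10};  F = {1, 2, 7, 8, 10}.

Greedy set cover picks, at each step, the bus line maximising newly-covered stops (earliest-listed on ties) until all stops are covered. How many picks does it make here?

4

Greedy: pick A (covers 5 new) → pick D (covers 3 new) → pick B (covers 2 new) → pick C (covers 1 new). Total picks: 4.
(The true minimum cover uses only 3 bus lines, so greedy is not optimal here.)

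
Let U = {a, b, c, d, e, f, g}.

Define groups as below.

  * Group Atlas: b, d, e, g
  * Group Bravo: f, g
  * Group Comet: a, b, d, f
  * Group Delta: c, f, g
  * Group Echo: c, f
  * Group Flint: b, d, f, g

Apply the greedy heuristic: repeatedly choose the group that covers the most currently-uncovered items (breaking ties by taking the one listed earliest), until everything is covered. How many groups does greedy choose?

3

Greedy: pick Atlas (covers 4 new) → pick Comet (covers 2 new) → pick Delta (covers 1 new). Total picks: 3.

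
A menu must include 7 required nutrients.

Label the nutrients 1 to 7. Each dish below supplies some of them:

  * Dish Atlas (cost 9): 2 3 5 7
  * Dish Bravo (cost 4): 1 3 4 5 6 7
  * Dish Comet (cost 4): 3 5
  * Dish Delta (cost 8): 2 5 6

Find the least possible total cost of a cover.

12

Bravo, Delta together cover every nutrient (Bravo ∪ Delta = {1, 2, 3, 4, 5, 6, 7}); total cost 4 + 8 = 12.
No covering selection has total cost below 12.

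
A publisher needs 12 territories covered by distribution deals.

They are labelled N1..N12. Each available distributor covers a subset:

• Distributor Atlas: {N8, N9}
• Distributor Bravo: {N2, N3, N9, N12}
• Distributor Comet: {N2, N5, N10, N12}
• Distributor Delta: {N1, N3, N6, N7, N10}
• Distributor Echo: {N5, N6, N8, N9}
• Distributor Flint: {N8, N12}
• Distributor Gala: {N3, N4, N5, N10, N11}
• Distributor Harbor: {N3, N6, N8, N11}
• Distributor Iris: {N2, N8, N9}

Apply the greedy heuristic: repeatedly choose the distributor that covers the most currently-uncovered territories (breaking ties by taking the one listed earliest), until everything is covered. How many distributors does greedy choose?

4

Greedy: pick Delta (covers 5 new) → pick Bravo (covers 3 new) → pick Gala (covers 3 new) → pick Atlas (covers 1 new). Total picks: 4.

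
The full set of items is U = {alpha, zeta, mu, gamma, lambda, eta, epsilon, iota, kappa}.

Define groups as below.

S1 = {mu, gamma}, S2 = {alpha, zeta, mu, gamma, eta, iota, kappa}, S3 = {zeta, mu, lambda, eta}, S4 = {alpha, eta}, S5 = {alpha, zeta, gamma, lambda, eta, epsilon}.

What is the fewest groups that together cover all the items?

Take {S2, S5}. Their union is {alpha, zeta, mu, gamma, lambda, eta, epsilon, iota, kappa}, which is all 9 items.
No single group has all 9 items (the largest, S2, has 7), so 2 is optimal.

2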